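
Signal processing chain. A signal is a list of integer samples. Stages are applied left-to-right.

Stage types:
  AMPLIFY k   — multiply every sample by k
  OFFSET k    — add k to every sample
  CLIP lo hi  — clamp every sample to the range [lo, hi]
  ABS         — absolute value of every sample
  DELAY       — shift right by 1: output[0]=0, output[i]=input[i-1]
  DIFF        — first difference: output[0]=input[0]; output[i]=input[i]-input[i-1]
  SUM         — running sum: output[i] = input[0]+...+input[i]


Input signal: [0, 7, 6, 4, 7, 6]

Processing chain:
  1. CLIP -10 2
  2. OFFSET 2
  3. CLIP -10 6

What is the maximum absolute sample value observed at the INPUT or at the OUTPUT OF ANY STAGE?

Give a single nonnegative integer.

Answer: 7

Derivation:
Input: [0, 7, 6, 4, 7, 6] (max |s|=7)
Stage 1 (CLIP -10 2): clip(0,-10,2)=0, clip(7,-10,2)=2, clip(6,-10,2)=2, clip(4,-10,2)=2, clip(7,-10,2)=2, clip(6,-10,2)=2 -> [0, 2, 2, 2, 2, 2] (max |s|=2)
Stage 2 (OFFSET 2): 0+2=2, 2+2=4, 2+2=4, 2+2=4, 2+2=4, 2+2=4 -> [2, 4, 4, 4, 4, 4] (max |s|=4)
Stage 3 (CLIP -10 6): clip(2,-10,6)=2, clip(4,-10,6)=4, clip(4,-10,6)=4, clip(4,-10,6)=4, clip(4,-10,6)=4, clip(4,-10,6)=4 -> [2, 4, 4, 4, 4, 4] (max |s|=4)
Overall max amplitude: 7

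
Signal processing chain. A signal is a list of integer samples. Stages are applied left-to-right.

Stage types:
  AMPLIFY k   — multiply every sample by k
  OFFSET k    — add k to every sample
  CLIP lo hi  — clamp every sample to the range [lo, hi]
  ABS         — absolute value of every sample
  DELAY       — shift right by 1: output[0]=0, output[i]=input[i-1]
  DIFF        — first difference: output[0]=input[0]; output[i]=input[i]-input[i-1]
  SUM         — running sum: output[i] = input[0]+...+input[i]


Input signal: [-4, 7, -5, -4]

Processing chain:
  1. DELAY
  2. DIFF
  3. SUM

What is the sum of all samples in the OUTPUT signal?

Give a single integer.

Input: [-4, 7, -5, -4]
Stage 1 (DELAY): [0, -4, 7, -5] = [0, -4, 7, -5] -> [0, -4, 7, -5]
Stage 2 (DIFF): s[0]=0, -4-0=-4, 7--4=11, -5-7=-12 -> [0, -4, 11, -12]
Stage 3 (SUM): sum[0..0]=0, sum[0..1]=-4, sum[0..2]=7, sum[0..3]=-5 -> [0, -4, 7, -5]
Output sum: -2

Answer: -2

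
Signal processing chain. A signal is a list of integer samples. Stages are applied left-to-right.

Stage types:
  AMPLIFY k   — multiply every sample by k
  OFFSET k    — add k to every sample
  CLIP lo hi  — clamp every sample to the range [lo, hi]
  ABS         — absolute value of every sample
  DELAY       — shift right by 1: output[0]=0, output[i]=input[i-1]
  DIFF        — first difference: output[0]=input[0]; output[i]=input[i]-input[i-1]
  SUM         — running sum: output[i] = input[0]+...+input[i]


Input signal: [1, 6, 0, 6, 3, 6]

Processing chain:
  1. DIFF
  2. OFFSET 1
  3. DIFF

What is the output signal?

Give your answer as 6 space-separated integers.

Answer: 2 4 -11 12 -9 6

Derivation:
Input: [1, 6, 0, 6, 3, 6]
Stage 1 (DIFF): s[0]=1, 6-1=5, 0-6=-6, 6-0=6, 3-6=-3, 6-3=3 -> [1, 5, -6, 6, -3, 3]
Stage 2 (OFFSET 1): 1+1=2, 5+1=6, -6+1=-5, 6+1=7, -3+1=-2, 3+1=4 -> [2, 6, -5, 7, -2, 4]
Stage 3 (DIFF): s[0]=2, 6-2=4, -5-6=-11, 7--5=12, -2-7=-9, 4--2=6 -> [2, 4, -11, 12, -9, 6]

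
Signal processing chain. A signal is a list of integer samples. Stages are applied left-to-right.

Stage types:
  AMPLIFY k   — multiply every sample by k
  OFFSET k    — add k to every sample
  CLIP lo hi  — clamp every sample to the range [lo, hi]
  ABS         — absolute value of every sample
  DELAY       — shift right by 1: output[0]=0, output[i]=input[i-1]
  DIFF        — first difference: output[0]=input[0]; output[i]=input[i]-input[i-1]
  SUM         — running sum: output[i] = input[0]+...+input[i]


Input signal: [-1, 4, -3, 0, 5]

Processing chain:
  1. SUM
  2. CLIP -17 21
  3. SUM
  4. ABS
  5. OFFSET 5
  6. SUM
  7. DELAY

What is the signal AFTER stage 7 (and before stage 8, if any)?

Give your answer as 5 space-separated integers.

Answer: 0 6 13 20 27

Derivation:
Input: [-1, 4, -3, 0, 5]
Stage 1 (SUM): sum[0..0]=-1, sum[0..1]=3, sum[0..2]=0, sum[0..3]=0, sum[0..4]=5 -> [-1, 3, 0, 0, 5]
Stage 2 (CLIP -17 21): clip(-1,-17,21)=-1, clip(3,-17,21)=3, clip(0,-17,21)=0, clip(0,-17,21)=0, clip(5,-17,21)=5 -> [-1, 3, 0, 0, 5]
Stage 3 (SUM): sum[0..0]=-1, sum[0..1]=2, sum[0..2]=2, sum[0..3]=2, sum[0..4]=7 -> [-1, 2, 2, 2, 7]
Stage 4 (ABS): |-1|=1, |2|=2, |2|=2, |2|=2, |7|=7 -> [1, 2, 2, 2, 7]
Stage 5 (OFFSET 5): 1+5=6, 2+5=7, 2+5=7, 2+5=7, 7+5=12 -> [6, 7, 7, 7, 12]
Stage 6 (SUM): sum[0..0]=6, sum[0..1]=13, sum[0..2]=20, sum[0..3]=27, sum[0..4]=39 -> [6, 13, 20, 27, 39]
Stage 7 (DELAY): [0, 6, 13, 20, 27] = [0, 6, 13, 20, 27] -> [0, 6, 13, 20, 27]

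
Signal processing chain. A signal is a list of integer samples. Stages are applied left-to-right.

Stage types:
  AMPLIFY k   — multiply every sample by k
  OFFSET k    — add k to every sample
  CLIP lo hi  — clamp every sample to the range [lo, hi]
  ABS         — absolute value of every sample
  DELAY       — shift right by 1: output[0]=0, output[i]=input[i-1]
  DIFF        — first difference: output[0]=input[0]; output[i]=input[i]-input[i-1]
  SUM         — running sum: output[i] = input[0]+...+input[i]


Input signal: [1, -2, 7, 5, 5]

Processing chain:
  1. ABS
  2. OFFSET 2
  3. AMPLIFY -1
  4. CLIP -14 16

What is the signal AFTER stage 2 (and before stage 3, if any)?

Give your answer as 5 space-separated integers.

Answer: 3 4 9 7 7

Derivation:
Input: [1, -2, 7, 5, 5]
Stage 1 (ABS): |1|=1, |-2|=2, |7|=7, |5|=5, |5|=5 -> [1, 2, 7, 5, 5]
Stage 2 (OFFSET 2): 1+2=3, 2+2=4, 7+2=9, 5+2=7, 5+2=7 -> [3, 4, 9, 7, 7]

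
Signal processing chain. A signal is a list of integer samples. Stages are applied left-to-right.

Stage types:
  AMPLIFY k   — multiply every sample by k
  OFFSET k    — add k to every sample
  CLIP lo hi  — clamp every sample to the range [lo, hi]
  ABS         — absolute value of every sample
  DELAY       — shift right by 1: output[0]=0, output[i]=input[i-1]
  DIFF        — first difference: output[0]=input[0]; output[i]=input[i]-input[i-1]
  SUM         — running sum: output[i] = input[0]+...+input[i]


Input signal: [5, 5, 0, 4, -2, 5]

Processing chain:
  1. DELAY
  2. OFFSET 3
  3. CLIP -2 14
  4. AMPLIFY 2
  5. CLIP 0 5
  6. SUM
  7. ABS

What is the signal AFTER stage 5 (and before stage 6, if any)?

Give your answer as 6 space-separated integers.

Input: [5, 5, 0, 4, -2, 5]
Stage 1 (DELAY): [0, 5, 5, 0, 4, -2] = [0, 5, 5, 0, 4, -2] -> [0, 5, 5, 0, 4, -2]
Stage 2 (OFFSET 3): 0+3=3, 5+3=8, 5+3=8, 0+3=3, 4+3=7, -2+3=1 -> [3, 8, 8, 3, 7, 1]
Stage 3 (CLIP -2 14): clip(3,-2,14)=3, clip(8,-2,14)=8, clip(8,-2,14)=8, clip(3,-2,14)=3, clip(7,-2,14)=7, clip(1,-2,14)=1 -> [3, 8, 8, 3, 7, 1]
Stage 4 (AMPLIFY 2): 3*2=6, 8*2=16, 8*2=16, 3*2=6, 7*2=14, 1*2=2 -> [6, 16, 16, 6, 14, 2]
Stage 5 (CLIP 0 5): clip(6,0,5)=5, clip(16,0,5)=5, clip(16,0,5)=5, clip(6,0,5)=5, clip(14,0,5)=5, clip(2,0,5)=2 -> [5, 5, 5, 5, 5, 2]

Answer: 5 5 5 5 5 2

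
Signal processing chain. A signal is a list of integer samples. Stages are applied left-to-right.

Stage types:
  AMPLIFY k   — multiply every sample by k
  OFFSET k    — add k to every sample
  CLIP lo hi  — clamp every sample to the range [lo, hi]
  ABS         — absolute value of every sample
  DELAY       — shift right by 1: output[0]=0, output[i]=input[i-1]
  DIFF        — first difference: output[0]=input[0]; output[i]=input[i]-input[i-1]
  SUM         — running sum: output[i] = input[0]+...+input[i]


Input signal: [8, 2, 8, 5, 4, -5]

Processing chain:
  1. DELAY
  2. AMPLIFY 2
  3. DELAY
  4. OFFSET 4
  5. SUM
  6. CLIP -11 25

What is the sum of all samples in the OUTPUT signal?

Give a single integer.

Answer: 112

Derivation:
Input: [8, 2, 8, 5, 4, -5]
Stage 1 (DELAY): [0, 8, 2, 8, 5, 4] = [0, 8, 2, 8, 5, 4] -> [0, 8, 2, 8, 5, 4]
Stage 2 (AMPLIFY 2): 0*2=0, 8*2=16, 2*2=4, 8*2=16, 5*2=10, 4*2=8 -> [0, 16, 4, 16, 10, 8]
Stage 3 (DELAY): [0, 0, 16, 4, 16, 10] = [0, 0, 16, 4, 16, 10] -> [0, 0, 16, 4, 16, 10]
Stage 4 (OFFSET 4): 0+4=4, 0+4=4, 16+4=20, 4+4=8, 16+4=20, 10+4=14 -> [4, 4, 20, 8, 20, 14]
Stage 5 (SUM): sum[0..0]=4, sum[0..1]=8, sum[0..2]=28, sum[0..3]=36, sum[0..4]=56, sum[0..5]=70 -> [4, 8, 28, 36, 56, 70]
Stage 6 (CLIP -11 25): clip(4,-11,25)=4, clip(8,-11,25)=8, clip(28,-11,25)=25, clip(36,-11,25)=25, clip(56,-11,25)=25, clip(70,-11,25)=25 -> [4, 8, 25, 25, 25, 25]
Output sum: 112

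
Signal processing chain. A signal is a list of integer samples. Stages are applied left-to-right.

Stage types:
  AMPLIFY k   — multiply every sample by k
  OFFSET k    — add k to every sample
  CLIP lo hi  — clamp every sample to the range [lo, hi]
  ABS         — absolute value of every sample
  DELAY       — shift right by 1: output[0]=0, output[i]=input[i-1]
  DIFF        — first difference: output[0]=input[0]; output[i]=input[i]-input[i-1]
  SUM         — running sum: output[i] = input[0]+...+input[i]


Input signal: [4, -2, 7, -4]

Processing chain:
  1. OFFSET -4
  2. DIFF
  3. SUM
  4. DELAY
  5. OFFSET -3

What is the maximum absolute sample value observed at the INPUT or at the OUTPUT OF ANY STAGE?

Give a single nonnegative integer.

Input: [4, -2, 7, -4] (max |s|=7)
Stage 1 (OFFSET -4): 4+-4=0, -2+-4=-6, 7+-4=3, -4+-4=-8 -> [0, -6, 3, -8] (max |s|=8)
Stage 2 (DIFF): s[0]=0, -6-0=-6, 3--6=9, -8-3=-11 -> [0, -6, 9, -11] (max |s|=11)
Stage 3 (SUM): sum[0..0]=0, sum[0..1]=-6, sum[0..2]=3, sum[0..3]=-8 -> [0, -6, 3, -8] (max |s|=8)
Stage 4 (DELAY): [0, 0, -6, 3] = [0, 0, -6, 3] -> [0, 0, -6, 3] (max |s|=6)
Stage 5 (OFFSET -3): 0+-3=-3, 0+-3=-3, -6+-3=-9, 3+-3=0 -> [-3, -3, -9, 0] (max |s|=9)
Overall max amplitude: 11

Answer: 11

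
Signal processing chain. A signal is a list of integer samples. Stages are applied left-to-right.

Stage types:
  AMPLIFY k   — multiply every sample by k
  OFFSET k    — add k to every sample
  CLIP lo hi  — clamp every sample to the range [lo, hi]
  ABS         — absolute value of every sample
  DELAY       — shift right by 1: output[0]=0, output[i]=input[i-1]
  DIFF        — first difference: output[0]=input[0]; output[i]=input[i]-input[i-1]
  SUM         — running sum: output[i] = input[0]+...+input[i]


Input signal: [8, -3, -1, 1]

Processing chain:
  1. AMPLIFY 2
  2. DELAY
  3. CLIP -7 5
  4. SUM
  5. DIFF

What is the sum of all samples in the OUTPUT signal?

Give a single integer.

Input: [8, -3, -1, 1]
Stage 1 (AMPLIFY 2): 8*2=16, -3*2=-6, -1*2=-2, 1*2=2 -> [16, -6, -2, 2]
Stage 2 (DELAY): [0, 16, -6, -2] = [0, 16, -6, -2] -> [0, 16, -6, -2]
Stage 3 (CLIP -7 5): clip(0,-7,5)=0, clip(16,-7,5)=5, clip(-6,-7,5)=-6, clip(-2,-7,5)=-2 -> [0, 5, -6, -2]
Stage 4 (SUM): sum[0..0]=0, sum[0..1]=5, sum[0..2]=-1, sum[0..3]=-3 -> [0, 5, -1, -3]
Stage 5 (DIFF): s[0]=0, 5-0=5, -1-5=-6, -3--1=-2 -> [0, 5, -6, -2]
Output sum: -3

Answer: -3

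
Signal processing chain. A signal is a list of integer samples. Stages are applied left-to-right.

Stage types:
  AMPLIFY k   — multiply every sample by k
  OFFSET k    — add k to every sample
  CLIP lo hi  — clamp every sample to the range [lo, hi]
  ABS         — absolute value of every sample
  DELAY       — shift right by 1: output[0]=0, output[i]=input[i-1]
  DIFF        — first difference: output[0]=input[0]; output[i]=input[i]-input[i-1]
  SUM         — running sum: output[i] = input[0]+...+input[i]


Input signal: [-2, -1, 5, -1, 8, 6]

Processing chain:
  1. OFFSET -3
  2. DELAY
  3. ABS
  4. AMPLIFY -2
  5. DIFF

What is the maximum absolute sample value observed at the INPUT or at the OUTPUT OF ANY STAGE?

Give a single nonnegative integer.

Answer: 10

Derivation:
Input: [-2, -1, 5, -1, 8, 6] (max |s|=8)
Stage 1 (OFFSET -3): -2+-3=-5, -1+-3=-4, 5+-3=2, -1+-3=-4, 8+-3=5, 6+-3=3 -> [-5, -4, 2, -4, 5, 3] (max |s|=5)
Stage 2 (DELAY): [0, -5, -4, 2, -4, 5] = [0, -5, -4, 2, -4, 5] -> [0, -5, -4, 2, -4, 5] (max |s|=5)
Stage 3 (ABS): |0|=0, |-5|=5, |-4|=4, |2|=2, |-4|=4, |5|=5 -> [0, 5, 4, 2, 4, 5] (max |s|=5)
Stage 4 (AMPLIFY -2): 0*-2=0, 5*-2=-10, 4*-2=-8, 2*-2=-4, 4*-2=-8, 5*-2=-10 -> [0, -10, -8, -4, -8, -10] (max |s|=10)
Stage 5 (DIFF): s[0]=0, -10-0=-10, -8--10=2, -4--8=4, -8--4=-4, -10--8=-2 -> [0, -10, 2, 4, -4, -2] (max |s|=10)
Overall max amplitude: 10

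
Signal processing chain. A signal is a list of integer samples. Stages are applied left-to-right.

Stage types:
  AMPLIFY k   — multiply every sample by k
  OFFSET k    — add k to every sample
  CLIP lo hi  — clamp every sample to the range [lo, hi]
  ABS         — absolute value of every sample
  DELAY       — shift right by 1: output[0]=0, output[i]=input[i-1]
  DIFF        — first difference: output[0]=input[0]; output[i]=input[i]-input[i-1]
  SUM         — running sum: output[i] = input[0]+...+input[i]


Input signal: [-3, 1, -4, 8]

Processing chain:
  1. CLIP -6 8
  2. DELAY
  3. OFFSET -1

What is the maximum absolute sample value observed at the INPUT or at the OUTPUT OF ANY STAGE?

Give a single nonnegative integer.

Input: [-3, 1, -4, 8] (max |s|=8)
Stage 1 (CLIP -6 8): clip(-3,-6,8)=-3, clip(1,-6,8)=1, clip(-4,-6,8)=-4, clip(8,-6,8)=8 -> [-3, 1, -4, 8] (max |s|=8)
Stage 2 (DELAY): [0, -3, 1, -4] = [0, -3, 1, -4] -> [0, -3, 1, -4] (max |s|=4)
Stage 3 (OFFSET -1): 0+-1=-1, -3+-1=-4, 1+-1=0, -4+-1=-5 -> [-1, -4, 0, -5] (max |s|=5)
Overall max amplitude: 8

Answer: 8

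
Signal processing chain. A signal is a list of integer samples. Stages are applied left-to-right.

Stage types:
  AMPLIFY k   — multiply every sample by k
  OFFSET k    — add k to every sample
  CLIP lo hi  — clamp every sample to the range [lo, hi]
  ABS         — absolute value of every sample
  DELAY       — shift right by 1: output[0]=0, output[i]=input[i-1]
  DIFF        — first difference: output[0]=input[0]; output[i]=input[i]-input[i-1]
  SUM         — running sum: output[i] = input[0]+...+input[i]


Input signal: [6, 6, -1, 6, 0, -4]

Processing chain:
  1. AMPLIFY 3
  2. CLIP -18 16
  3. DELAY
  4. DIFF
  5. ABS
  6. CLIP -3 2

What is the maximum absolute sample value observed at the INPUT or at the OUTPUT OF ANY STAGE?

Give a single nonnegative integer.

Input: [6, 6, -1, 6, 0, -4] (max |s|=6)
Stage 1 (AMPLIFY 3): 6*3=18, 6*3=18, -1*3=-3, 6*3=18, 0*3=0, -4*3=-12 -> [18, 18, -3, 18, 0, -12] (max |s|=18)
Stage 2 (CLIP -18 16): clip(18,-18,16)=16, clip(18,-18,16)=16, clip(-3,-18,16)=-3, clip(18,-18,16)=16, clip(0,-18,16)=0, clip(-12,-18,16)=-12 -> [16, 16, -3, 16, 0, -12] (max |s|=16)
Stage 3 (DELAY): [0, 16, 16, -3, 16, 0] = [0, 16, 16, -3, 16, 0] -> [0, 16, 16, -3, 16, 0] (max |s|=16)
Stage 4 (DIFF): s[0]=0, 16-0=16, 16-16=0, -3-16=-19, 16--3=19, 0-16=-16 -> [0, 16, 0, -19, 19, -16] (max |s|=19)
Stage 5 (ABS): |0|=0, |16|=16, |0|=0, |-19|=19, |19|=19, |-16|=16 -> [0, 16, 0, 19, 19, 16] (max |s|=19)
Stage 6 (CLIP -3 2): clip(0,-3,2)=0, clip(16,-3,2)=2, clip(0,-3,2)=0, clip(19,-3,2)=2, clip(19,-3,2)=2, clip(16,-3,2)=2 -> [0, 2, 0, 2, 2, 2] (max |s|=2)
Overall max amplitude: 19

Answer: 19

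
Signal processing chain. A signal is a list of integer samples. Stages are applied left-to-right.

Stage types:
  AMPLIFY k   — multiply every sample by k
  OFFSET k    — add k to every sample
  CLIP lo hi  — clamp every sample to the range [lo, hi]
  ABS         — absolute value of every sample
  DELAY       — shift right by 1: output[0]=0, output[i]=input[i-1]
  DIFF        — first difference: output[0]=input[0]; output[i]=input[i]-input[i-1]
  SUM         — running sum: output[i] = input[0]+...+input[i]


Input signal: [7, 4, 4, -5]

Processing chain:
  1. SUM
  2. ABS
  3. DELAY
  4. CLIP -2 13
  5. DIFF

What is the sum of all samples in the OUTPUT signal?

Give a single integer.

Answer: 13

Derivation:
Input: [7, 4, 4, -5]
Stage 1 (SUM): sum[0..0]=7, sum[0..1]=11, sum[0..2]=15, sum[0..3]=10 -> [7, 11, 15, 10]
Stage 2 (ABS): |7|=7, |11|=11, |15|=15, |10|=10 -> [7, 11, 15, 10]
Stage 3 (DELAY): [0, 7, 11, 15] = [0, 7, 11, 15] -> [0, 7, 11, 15]
Stage 4 (CLIP -2 13): clip(0,-2,13)=0, clip(7,-2,13)=7, clip(11,-2,13)=11, clip(15,-2,13)=13 -> [0, 7, 11, 13]
Stage 5 (DIFF): s[0]=0, 7-0=7, 11-7=4, 13-11=2 -> [0, 7, 4, 2]
Output sum: 13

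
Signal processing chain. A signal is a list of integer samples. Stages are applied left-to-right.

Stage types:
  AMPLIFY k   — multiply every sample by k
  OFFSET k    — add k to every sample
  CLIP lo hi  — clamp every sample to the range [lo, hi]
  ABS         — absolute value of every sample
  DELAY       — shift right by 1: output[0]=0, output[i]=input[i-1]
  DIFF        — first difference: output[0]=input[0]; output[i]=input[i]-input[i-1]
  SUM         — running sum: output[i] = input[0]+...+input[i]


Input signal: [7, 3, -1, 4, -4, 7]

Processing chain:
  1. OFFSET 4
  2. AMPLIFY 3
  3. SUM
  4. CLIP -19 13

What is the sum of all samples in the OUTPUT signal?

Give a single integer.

Answer: 78

Derivation:
Input: [7, 3, -1, 4, -4, 7]
Stage 1 (OFFSET 4): 7+4=11, 3+4=7, -1+4=3, 4+4=8, -4+4=0, 7+4=11 -> [11, 7, 3, 8, 0, 11]
Stage 2 (AMPLIFY 3): 11*3=33, 7*3=21, 3*3=9, 8*3=24, 0*3=0, 11*3=33 -> [33, 21, 9, 24, 0, 33]
Stage 3 (SUM): sum[0..0]=33, sum[0..1]=54, sum[0..2]=63, sum[0..3]=87, sum[0..4]=87, sum[0..5]=120 -> [33, 54, 63, 87, 87, 120]
Stage 4 (CLIP -19 13): clip(33,-19,13)=13, clip(54,-19,13)=13, clip(63,-19,13)=13, clip(87,-19,13)=13, clip(87,-19,13)=13, clip(120,-19,13)=13 -> [13, 13, 13, 13, 13, 13]
Output sum: 78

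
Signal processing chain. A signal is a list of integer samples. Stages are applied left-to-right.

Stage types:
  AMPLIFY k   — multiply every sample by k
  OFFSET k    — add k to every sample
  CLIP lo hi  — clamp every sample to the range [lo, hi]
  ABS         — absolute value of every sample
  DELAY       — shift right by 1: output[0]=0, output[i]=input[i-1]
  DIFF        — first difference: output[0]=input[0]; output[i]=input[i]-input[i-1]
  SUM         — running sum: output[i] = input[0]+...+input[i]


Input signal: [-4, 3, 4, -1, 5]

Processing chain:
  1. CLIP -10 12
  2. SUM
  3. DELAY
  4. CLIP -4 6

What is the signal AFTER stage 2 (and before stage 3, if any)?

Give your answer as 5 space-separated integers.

Input: [-4, 3, 4, -1, 5]
Stage 1 (CLIP -10 12): clip(-4,-10,12)=-4, clip(3,-10,12)=3, clip(4,-10,12)=4, clip(-1,-10,12)=-1, clip(5,-10,12)=5 -> [-4, 3, 4, -1, 5]
Stage 2 (SUM): sum[0..0]=-4, sum[0..1]=-1, sum[0..2]=3, sum[0..3]=2, sum[0..4]=7 -> [-4, -1, 3, 2, 7]

Answer: -4 -1 3 2 7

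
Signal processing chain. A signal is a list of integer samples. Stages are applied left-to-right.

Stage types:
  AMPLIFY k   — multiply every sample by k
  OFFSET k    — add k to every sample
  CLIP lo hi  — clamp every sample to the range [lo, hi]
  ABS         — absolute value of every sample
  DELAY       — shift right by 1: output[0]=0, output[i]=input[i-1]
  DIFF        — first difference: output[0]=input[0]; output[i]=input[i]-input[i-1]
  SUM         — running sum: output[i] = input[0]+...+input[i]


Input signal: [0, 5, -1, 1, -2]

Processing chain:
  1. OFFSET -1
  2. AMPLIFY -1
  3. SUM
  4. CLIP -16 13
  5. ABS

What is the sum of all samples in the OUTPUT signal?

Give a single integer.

Answer: 8

Derivation:
Input: [0, 5, -1, 1, -2]
Stage 1 (OFFSET -1): 0+-1=-1, 5+-1=4, -1+-1=-2, 1+-1=0, -2+-1=-3 -> [-1, 4, -2, 0, -3]
Stage 2 (AMPLIFY -1): -1*-1=1, 4*-1=-4, -2*-1=2, 0*-1=0, -3*-1=3 -> [1, -4, 2, 0, 3]
Stage 3 (SUM): sum[0..0]=1, sum[0..1]=-3, sum[0..2]=-1, sum[0..3]=-1, sum[0..4]=2 -> [1, -3, -1, -1, 2]
Stage 4 (CLIP -16 13): clip(1,-16,13)=1, clip(-3,-16,13)=-3, clip(-1,-16,13)=-1, clip(-1,-16,13)=-1, clip(2,-16,13)=2 -> [1, -3, -1, -1, 2]
Stage 5 (ABS): |1|=1, |-3|=3, |-1|=1, |-1|=1, |2|=2 -> [1, 3, 1, 1, 2]
Output sum: 8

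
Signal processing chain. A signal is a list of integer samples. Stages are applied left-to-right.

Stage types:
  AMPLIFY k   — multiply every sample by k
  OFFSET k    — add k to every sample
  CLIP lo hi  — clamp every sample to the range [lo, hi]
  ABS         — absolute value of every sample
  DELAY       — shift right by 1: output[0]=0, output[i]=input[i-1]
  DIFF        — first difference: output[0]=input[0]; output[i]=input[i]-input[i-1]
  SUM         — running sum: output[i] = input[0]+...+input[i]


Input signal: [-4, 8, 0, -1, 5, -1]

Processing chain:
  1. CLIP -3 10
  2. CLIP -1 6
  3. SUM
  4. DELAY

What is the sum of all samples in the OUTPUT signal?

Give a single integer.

Input: [-4, 8, 0, -1, 5, -1]
Stage 1 (CLIP -3 10): clip(-4,-3,10)=-3, clip(8,-3,10)=8, clip(0,-3,10)=0, clip(-1,-3,10)=-1, clip(5,-3,10)=5, clip(-1,-3,10)=-1 -> [-3, 8, 0, -1, 5, -1]
Stage 2 (CLIP -1 6): clip(-3,-1,6)=-1, clip(8,-1,6)=6, clip(0,-1,6)=0, clip(-1,-1,6)=-1, clip(5,-1,6)=5, clip(-1,-1,6)=-1 -> [-1, 6, 0, -1, 5, -1]
Stage 3 (SUM): sum[0..0]=-1, sum[0..1]=5, sum[0..2]=5, sum[0..3]=4, sum[0..4]=9, sum[0..5]=8 -> [-1, 5, 5, 4, 9, 8]
Stage 4 (DELAY): [0, -1, 5, 5, 4, 9] = [0, -1, 5, 5, 4, 9] -> [0, -1, 5, 5, 4, 9]
Output sum: 22

Answer: 22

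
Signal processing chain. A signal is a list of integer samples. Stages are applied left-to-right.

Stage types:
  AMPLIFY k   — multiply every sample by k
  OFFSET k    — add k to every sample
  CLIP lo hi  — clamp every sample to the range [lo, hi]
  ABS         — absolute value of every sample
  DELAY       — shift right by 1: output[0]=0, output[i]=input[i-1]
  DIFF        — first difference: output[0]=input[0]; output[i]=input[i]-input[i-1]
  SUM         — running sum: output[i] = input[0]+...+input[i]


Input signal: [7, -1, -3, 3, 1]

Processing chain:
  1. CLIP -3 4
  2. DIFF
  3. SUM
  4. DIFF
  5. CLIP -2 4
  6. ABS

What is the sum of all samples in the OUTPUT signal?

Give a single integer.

Answer: 14

Derivation:
Input: [7, -1, -3, 3, 1]
Stage 1 (CLIP -3 4): clip(7,-3,4)=4, clip(-1,-3,4)=-1, clip(-3,-3,4)=-3, clip(3,-3,4)=3, clip(1,-3,4)=1 -> [4, -1, -3, 3, 1]
Stage 2 (DIFF): s[0]=4, -1-4=-5, -3--1=-2, 3--3=6, 1-3=-2 -> [4, -5, -2, 6, -2]
Stage 3 (SUM): sum[0..0]=4, sum[0..1]=-1, sum[0..2]=-3, sum[0..3]=3, sum[0..4]=1 -> [4, -1, -3, 3, 1]
Stage 4 (DIFF): s[0]=4, -1-4=-5, -3--1=-2, 3--3=6, 1-3=-2 -> [4, -5, -2, 6, -2]
Stage 5 (CLIP -2 4): clip(4,-2,4)=4, clip(-5,-2,4)=-2, clip(-2,-2,4)=-2, clip(6,-2,4)=4, clip(-2,-2,4)=-2 -> [4, -2, -2, 4, -2]
Stage 6 (ABS): |4|=4, |-2|=2, |-2|=2, |4|=4, |-2|=2 -> [4, 2, 2, 4, 2]
Output sum: 14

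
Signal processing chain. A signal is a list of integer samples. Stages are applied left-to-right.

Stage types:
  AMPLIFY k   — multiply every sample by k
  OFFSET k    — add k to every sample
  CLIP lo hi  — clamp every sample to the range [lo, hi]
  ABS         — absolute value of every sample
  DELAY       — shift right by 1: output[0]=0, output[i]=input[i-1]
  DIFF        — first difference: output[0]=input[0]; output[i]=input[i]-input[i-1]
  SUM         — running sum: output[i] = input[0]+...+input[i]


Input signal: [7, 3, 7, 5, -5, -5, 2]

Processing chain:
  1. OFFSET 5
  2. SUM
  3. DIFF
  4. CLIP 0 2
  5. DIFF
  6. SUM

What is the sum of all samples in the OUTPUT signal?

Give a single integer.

Answer: 10

Derivation:
Input: [7, 3, 7, 5, -5, -5, 2]
Stage 1 (OFFSET 5): 7+5=12, 3+5=8, 7+5=12, 5+5=10, -5+5=0, -5+5=0, 2+5=7 -> [12, 8, 12, 10, 0, 0, 7]
Stage 2 (SUM): sum[0..0]=12, sum[0..1]=20, sum[0..2]=32, sum[0..3]=42, sum[0..4]=42, sum[0..5]=42, sum[0..6]=49 -> [12, 20, 32, 42, 42, 42, 49]
Stage 3 (DIFF): s[0]=12, 20-12=8, 32-20=12, 42-32=10, 42-42=0, 42-42=0, 49-42=7 -> [12, 8, 12, 10, 0, 0, 7]
Stage 4 (CLIP 0 2): clip(12,0,2)=2, clip(8,0,2)=2, clip(12,0,2)=2, clip(10,0,2)=2, clip(0,0,2)=0, clip(0,0,2)=0, clip(7,0,2)=2 -> [2, 2, 2, 2, 0, 0, 2]
Stage 5 (DIFF): s[0]=2, 2-2=0, 2-2=0, 2-2=0, 0-2=-2, 0-0=0, 2-0=2 -> [2, 0, 0, 0, -2, 0, 2]
Stage 6 (SUM): sum[0..0]=2, sum[0..1]=2, sum[0..2]=2, sum[0..3]=2, sum[0..4]=0, sum[0..5]=0, sum[0..6]=2 -> [2, 2, 2, 2, 0, 0, 2]
Output sum: 10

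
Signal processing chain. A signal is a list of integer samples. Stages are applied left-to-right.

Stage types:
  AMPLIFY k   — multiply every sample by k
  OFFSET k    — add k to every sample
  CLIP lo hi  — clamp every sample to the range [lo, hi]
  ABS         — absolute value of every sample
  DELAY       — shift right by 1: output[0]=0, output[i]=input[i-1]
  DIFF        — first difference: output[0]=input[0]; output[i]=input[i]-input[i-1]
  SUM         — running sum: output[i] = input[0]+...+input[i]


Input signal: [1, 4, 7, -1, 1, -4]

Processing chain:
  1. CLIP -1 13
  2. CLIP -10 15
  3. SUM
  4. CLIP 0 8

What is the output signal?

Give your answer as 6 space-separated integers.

Answer: 1 5 8 8 8 8

Derivation:
Input: [1, 4, 7, -1, 1, -4]
Stage 1 (CLIP -1 13): clip(1,-1,13)=1, clip(4,-1,13)=4, clip(7,-1,13)=7, clip(-1,-1,13)=-1, clip(1,-1,13)=1, clip(-4,-1,13)=-1 -> [1, 4, 7, -1, 1, -1]
Stage 2 (CLIP -10 15): clip(1,-10,15)=1, clip(4,-10,15)=4, clip(7,-10,15)=7, clip(-1,-10,15)=-1, clip(1,-10,15)=1, clip(-1,-10,15)=-1 -> [1, 4, 7, -1, 1, -1]
Stage 3 (SUM): sum[0..0]=1, sum[0..1]=5, sum[0..2]=12, sum[0..3]=11, sum[0..4]=12, sum[0..5]=11 -> [1, 5, 12, 11, 12, 11]
Stage 4 (CLIP 0 8): clip(1,0,8)=1, clip(5,0,8)=5, clip(12,0,8)=8, clip(11,0,8)=8, clip(12,0,8)=8, clip(11,0,8)=8 -> [1, 5, 8, 8, 8, 8]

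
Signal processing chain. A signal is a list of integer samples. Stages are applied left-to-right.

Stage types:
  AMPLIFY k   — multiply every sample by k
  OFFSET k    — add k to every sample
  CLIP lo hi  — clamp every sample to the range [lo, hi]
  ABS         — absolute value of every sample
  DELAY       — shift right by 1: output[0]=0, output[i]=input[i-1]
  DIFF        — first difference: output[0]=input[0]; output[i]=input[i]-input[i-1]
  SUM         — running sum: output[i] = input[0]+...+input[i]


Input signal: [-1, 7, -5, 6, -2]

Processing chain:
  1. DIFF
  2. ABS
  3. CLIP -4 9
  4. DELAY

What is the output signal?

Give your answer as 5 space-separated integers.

Answer: 0 1 8 9 9

Derivation:
Input: [-1, 7, -5, 6, -2]
Stage 1 (DIFF): s[0]=-1, 7--1=8, -5-7=-12, 6--5=11, -2-6=-8 -> [-1, 8, -12, 11, -8]
Stage 2 (ABS): |-1|=1, |8|=8, |-12|=12, |11|=11, |-8|=8 -> [1, 8, 12, 11, 8]
Stage 3 (CLIP -4 9): clip(1,-4,9)=1, clip(8,-4,9)=8, clip(12,-4,9)=9, clip(11,-4,9)=9, clip(8,-4,9)=8 -> [1, 8, 9, 9, 8]
Stage 4 (DELAY): [0, 1, 8, 9, 9] = [0, 1, 8, 9, 9] -> [0, 1, 8, 9, 9]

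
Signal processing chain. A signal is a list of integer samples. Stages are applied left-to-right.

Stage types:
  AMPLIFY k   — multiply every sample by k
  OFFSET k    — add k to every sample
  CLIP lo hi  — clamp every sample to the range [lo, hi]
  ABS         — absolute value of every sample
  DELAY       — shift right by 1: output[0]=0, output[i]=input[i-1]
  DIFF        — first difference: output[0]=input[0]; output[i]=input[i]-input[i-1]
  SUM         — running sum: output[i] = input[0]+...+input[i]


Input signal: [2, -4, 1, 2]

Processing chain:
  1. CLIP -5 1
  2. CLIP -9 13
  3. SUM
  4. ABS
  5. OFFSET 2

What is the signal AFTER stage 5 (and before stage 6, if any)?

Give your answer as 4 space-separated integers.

Answer: 3 5 4 3

Derivation:
Input: [2, -4, 1, 2]
Stage 1 (CLIP -5 1): clip(2,-5,1)=1, clip(-4,-5,1)=-4, clip(1,-5,1)=1, clip(2,-5,1)=1 -> [1, -4, 1, 1]
Stage 2 (CLIP -9 13): clip(1,-9,13)=1, clip(-4,-9,13)=-4, clip(1,-9,13)=1, clip(1,-9,13)=1 -> [1, -4, 1, 1]
Stage 3 (SUM): sum[0..0]=1, sum[0..1]=-3, sum[0..2]=-2, sum[0..3]=-1 -> [1, -3, -2, -1]
Stage 4 (ABS): |1|=1, |-3|=3, |-2|=2, |-1|=1 -> [1, 3, 2, 1]
Stage 5 (OFFSET 2): 1+2=3, 3+2=5, 2+2=4, 1+2=3 -> [3, 5, 4, 3]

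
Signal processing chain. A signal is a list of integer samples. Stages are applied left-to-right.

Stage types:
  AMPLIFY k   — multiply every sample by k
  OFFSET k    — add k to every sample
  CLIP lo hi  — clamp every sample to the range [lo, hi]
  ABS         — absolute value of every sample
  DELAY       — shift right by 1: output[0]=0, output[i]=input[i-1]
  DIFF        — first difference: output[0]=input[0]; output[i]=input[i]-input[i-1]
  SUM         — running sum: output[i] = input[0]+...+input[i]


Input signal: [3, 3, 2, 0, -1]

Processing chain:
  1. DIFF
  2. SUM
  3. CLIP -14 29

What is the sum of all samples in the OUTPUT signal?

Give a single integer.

Answer: 7

Derivation:
Input: [3, 3, 2, 0, -1]
Stage 1 (DIFF): s[0]=3, 3-3=0, 2-3=-1, 0-2=-2, -1-0=-1 -> [3, 0, -1, -2, -1]
Stage 2 (SUM): sum[0..0]=3, sum[0..1]=3, sum[0..2]=2, sum[0..3]=0, sum[0..4]=-1 -> [3, 3, 2, 0, -1]
Stage 3 (CLIP -14 29): clip(3,-14,29)=3, clip(3,-14,29)=3, clip(2,-14,29)=2, clip(0,-14,29)=0, clip(-1,-14,29)=-1 -> [3, 3, 2, 0, -1]
Output sum: 7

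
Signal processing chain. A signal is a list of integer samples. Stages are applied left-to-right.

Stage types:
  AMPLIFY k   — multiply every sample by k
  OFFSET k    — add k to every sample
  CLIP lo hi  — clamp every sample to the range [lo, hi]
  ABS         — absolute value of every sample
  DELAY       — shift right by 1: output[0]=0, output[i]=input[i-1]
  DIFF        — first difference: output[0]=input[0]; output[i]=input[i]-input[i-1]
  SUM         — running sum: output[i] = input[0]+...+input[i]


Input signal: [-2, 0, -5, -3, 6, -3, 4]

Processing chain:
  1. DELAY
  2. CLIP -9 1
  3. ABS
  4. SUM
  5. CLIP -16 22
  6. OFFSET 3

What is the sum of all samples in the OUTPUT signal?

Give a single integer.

Input: [-2, 0, -5, -3, 6, -3, 4]
Stage 1 (DELAY): [0, -2, 0, -5, -3, 6, -3] = [0, -2, 0, -5, -3, 6, -3] -> [0, -2, 0, -5, -3, 6, -3]
Stage 2 (CLIP -9 1): clip(0,-9,1)=0, clip(-2,-9,1)=-2, clip(0,-9,1)=0, clip(-5,-9,1)=-5, clip(-3,-9,1)=-3, clip(6,-9,1)=1, clip(-3,-9,1)=-3 -> [0, -2, 0, -5, -3, 1, -3]
Stage 3 (ABS): |0|=0, |-2|=2, |0|=0, |-5|=5, |-3|=3, |1|=1, |-3|=3 -> [0, 2, 0, 5, 3, 1, 3]
Stage 4 (SUM): sum[0..0]=0, sum[0..1]=2, sum[0..2]=2, sum[0..3]=7, sum[0..4]=10, sum[0..5]=11, sum[0..6]=14 -> [0, 2, 2, 7, 10, 11, 14]
Stage 5 (CLIP -16 22): clip(0,-16,22)=0, clip(2,-16,22)=2, clip(2,-16,22)=2, clip(7,-16,22)=7, clip(10,-16,22)=10, clip(11,-16,22)=11, clip(14,-16,22)=14 -> [0, 2, 2, 7, 10, 11, 14]
Stage 6 (OFFSET 3): 0+3=3, 2+3=5, 2+3=5, 7+3=10, 10+3=13, 11+3=14, 14+3=17 -> [3, 5, 5, 10, 13, 14, 17]
Output sum: 67

Answer: 67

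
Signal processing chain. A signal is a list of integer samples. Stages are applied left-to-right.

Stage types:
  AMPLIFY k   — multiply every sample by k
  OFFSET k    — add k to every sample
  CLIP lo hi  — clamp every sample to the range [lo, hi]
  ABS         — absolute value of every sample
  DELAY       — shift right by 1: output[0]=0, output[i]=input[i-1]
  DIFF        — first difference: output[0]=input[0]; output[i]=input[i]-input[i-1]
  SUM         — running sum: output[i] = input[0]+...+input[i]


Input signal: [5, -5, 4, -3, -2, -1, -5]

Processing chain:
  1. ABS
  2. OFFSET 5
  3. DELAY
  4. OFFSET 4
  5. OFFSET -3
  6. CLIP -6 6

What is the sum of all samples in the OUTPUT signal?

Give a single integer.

Answer: 37

Derivation:
Input: [5, -5, 4, -3, -2, -1, -5]
Stage 1 (ABS): |5|=5, |-5|=5, |4|=4, |-3|=3, |-2|=2, |-1|=1, |-5|=5 -> [5, 5, 4, 3, 2, 1, 5]
Stage 2 (OFFSET 5): 5+5=10, 5+5=10, 4+5=9, 3+5=8, 2+5=7, 1+5=6, 5+5=10 -> [10, 10, 9, 8, 7, 6, 10]
Stage 3 (DELAY): [0, 10, 10, 9, 8, 7, 6] = [0, 10, 10, 9, 8, 7, 6] -> [0, 10, 10, 9, 8, 7, 6]
Stage 4 (OFFSET 4): 0+4=4, 10+4=14, 10+4=14, 9+4=13, 8+4=12, 7+4=11, 6+4=10 -> [4, 14, 14, 13, 12, 11, 10]
Stage 5 (OFFSET -3): 4+-3=1, 14+-3=11, 14+-3=11, 13+-3=10, 12+-3=9, 11+-3=8, 10+-3=7 -> [1, 11, 11, 10, 9, 8, 7]
Stage 6 (CLIP -6 6): clip(1,-6,6)=1, clip(11,-6,6)=6, clip(11,-6,6)=6, clip(10,-6,6)=6, clip(9,-6,6)=6, clip(8,-6,6)=6, clip(7,-6,6)=6 -> [1, 6, 6, 6, 6, 6, 6]
Output sum: 37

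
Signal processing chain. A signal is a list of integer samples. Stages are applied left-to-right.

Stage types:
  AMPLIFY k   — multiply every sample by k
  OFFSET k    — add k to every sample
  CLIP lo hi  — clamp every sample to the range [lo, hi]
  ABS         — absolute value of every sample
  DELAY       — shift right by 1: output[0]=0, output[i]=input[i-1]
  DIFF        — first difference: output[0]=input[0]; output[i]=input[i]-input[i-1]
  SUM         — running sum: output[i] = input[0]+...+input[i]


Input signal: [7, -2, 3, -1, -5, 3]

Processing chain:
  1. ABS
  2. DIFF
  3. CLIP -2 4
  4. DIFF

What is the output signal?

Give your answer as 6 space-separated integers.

Answer: 4 -6 3 -3 6 -6

Derivation:
Input: [7, -2, 3, -1, -5, 3]
Stage 1 (ABS): |7|=7, |-2|=2, |3|=3, |-1|=1, |-5|=5, |3|=3 -> [7, 2, 3, 1, 5, 3]
Stage 2 (DIFF): s[0]=7, 2-7=-5, 3-2=1, 1-3=-2, 5-1=4, 3-5=-2 -> [7, -5, 1, -2, 4, -2]
Stage 3 (CLIP -2 4): clip(7,-2,4)=4, clip(-5,-2,4)=-2, clip(1,-2,4)=1, clip(-2,-2,4)=-2, clip(4,-2,4)=4, clip(-2,-2,4)=-2 -> [4, -2, 1, -2, 4, -2]
Stage 4 (DIFF): s[0]=4, -2-4=-6, 1--2=3, -2-1=-3, 4--2=6, -2-4=-6 -> [4, -6, 3, -3, 6, -6]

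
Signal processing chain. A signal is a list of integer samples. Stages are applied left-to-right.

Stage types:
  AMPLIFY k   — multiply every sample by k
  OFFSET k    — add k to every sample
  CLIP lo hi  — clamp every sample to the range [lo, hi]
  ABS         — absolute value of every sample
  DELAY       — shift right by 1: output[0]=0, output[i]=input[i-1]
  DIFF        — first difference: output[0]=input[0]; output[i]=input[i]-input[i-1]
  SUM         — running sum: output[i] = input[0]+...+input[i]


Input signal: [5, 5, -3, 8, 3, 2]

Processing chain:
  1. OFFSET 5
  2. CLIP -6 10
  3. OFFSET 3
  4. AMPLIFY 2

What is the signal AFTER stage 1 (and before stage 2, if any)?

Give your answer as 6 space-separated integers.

Input: [5, 5, -3, 8, 3, 2]
Stage 1 (OFFSET 5): 5+5=10, 5+5=10, -3+5=2, 8+5=13, 3+5=8, 2+5=7 -> [10, 10, 2, 13, 8, 7]

Answer: 10 10 2 13 8 7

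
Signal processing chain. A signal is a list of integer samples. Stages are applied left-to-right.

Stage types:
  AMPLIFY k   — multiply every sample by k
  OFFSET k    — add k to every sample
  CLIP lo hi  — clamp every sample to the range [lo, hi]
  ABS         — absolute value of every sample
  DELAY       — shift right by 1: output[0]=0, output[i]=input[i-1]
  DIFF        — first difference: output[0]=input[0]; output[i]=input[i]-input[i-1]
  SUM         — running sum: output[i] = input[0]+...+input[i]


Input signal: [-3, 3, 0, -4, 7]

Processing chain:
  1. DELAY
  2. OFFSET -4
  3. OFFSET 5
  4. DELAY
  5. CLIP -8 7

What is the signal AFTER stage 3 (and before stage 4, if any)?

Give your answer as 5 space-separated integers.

Input: [-3, 3, 0, -4, 7]
Stage 1 (DELAY): [0, -3, 3, 0, -4] = [0, -3, 3, 0, -4] -> [0, -3, 3, 0, -4]
Stage 2 (OFFSET -4): 0+-4=-4, -3+-4=-7, 3+-4=-1, 0+-4=-4, -4+-4=-8 -> [-4, -7, -1, -4, -8]
Stage 3 (OFFSET 5): -4+5=1, -7+5=-2, -1+5=4, -4+5=1, -8+5=-3 -> [1, -2, 4, 1, -3]

Answer: 1 -2 4 1 -3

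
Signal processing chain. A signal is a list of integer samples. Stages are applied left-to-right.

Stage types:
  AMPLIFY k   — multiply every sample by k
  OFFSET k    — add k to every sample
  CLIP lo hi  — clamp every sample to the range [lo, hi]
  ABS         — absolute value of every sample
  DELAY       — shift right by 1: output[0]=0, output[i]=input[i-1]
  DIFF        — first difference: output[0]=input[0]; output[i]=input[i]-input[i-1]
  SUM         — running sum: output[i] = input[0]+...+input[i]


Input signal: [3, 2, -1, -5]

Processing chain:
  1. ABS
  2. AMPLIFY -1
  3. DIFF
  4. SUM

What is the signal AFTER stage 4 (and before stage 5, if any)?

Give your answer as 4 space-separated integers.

Answer: -3 -2 -1 -5

Derivation:
Input: [3, 2, -1, -5]
Stage 1 (ABS): |3|=3, |2|=2, |-1|=1, |-5|=5 -> [3, 2, 1, 5]
Stage 2 (AMPLIFY -1): 3*-1=-3, 2*-1=-2, 1*-1=-1, 5*-1=-5 -> [-3, -2, -1, -5]
Stage 3 (DIFF): s[0]=-3, -2--3=1, -1--2=1, -5--1=-4 -> [-3, 1, 1, -4]
Stage 4 (SUM): sum[0..0]=-3, sum[0..1]=-2, sum[0..2]=-1, sum[0..3]=-5 -> [-3, -2, -1, -5]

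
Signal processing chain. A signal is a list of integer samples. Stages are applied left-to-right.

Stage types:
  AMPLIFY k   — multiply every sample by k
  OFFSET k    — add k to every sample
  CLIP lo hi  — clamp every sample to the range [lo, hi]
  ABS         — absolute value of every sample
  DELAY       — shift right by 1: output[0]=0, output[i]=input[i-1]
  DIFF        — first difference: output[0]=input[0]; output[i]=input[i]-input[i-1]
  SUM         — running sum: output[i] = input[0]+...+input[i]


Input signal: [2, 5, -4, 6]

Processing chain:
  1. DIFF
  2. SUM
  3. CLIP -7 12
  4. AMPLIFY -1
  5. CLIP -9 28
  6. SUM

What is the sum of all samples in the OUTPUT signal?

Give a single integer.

Input: [2, 5, -4, 6]
Stage 1 (DIFF): s[0]=2, 5-2=3, -4-5=-9, 6--4=10 -> [2, 3, -9, 10]
Stage 2 (SUM): sum[0..0]=2, sum[0..1]=5, sum[0..2]=-4, sum[0..3]=6 -> [2, 5, -4, 6]
Stage 3 (CLIP -7 12): clip(2,-7,12)=2, clip(5,-7,12)=5, clip(-4,-7,12)=-4, clip(6,-7,12)=6 -> [2, 5, -4, 6]
Stage 4 (AMPLIFY -1): 2*-1=-2, 5*-1=-5, -4*-1=4, 6*-1=-6 -> [-2, -5, 4, -6]
Stage 5 (CLIP -9 28): clip(-2,-9,28)=-2, clip(-5,-9,28)=-5, clip(4,-9,28)=4, clip(-6,-9,28)=-6 -> [-2, -5, 4, -6]
Stage 6 (SUM): sum[0..0]=-2, sum[0..1]=-7, sum[0..2]=-3, sum[0..3]=-9 -> [-2, -7, -3, -9]
Output sum: -21

Answer: -21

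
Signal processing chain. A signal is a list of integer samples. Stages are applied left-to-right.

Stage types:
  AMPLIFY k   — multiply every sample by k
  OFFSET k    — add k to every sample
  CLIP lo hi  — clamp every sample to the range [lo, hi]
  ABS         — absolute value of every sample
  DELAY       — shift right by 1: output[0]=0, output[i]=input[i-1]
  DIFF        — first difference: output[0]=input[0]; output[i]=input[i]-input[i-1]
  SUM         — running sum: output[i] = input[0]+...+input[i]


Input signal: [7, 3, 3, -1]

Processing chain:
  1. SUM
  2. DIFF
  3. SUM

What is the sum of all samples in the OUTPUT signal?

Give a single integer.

Input: [7, 3, 3, -1]
Stage 1 (SUM): sum[0..0]=7, sum[0..1]=10, sum[0..2]=13, sum[0..3]=12 -> [7, 10, 13, 12]
Stage 2 (DIFF): s[0]=7, 10-7=3, 13-10=3, 12-13=-1 -> [7, 3, 3, -1]
Stage 3 (SUM): sum[0..0]=7, sum[0..1]=10, sum[0..2]=13, sum[0..3]=12 -> [7, 10, 13, 12]
Output sum: 42

Answer: 42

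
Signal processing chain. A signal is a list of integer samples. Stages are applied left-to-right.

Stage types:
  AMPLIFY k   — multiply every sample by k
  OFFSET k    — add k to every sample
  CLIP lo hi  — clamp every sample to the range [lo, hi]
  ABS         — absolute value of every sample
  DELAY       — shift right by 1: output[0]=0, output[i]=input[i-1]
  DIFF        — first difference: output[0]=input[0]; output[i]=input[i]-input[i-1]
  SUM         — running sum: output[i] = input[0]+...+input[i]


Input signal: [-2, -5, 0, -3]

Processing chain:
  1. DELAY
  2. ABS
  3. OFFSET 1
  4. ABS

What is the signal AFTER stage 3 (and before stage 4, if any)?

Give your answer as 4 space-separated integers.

Answer: 1 3 6 1

Derivation:
Input: [-2, -5, 0, -3]
Stage 1 (DELAY): [0, -2, -5, 0] = [0, -2, -5, 0] -> [0, -2, -5, 0]
Stage 2 (ABS): |0|=0, |-2|=2, |-5|=5, |0|=0 -> [0, 2, 5, 0]
Stage 3 (OFFSET 1): 0+1=1, 2+1=3, 5+1=6, 0+1=1 -> [1, 3, 6, 1]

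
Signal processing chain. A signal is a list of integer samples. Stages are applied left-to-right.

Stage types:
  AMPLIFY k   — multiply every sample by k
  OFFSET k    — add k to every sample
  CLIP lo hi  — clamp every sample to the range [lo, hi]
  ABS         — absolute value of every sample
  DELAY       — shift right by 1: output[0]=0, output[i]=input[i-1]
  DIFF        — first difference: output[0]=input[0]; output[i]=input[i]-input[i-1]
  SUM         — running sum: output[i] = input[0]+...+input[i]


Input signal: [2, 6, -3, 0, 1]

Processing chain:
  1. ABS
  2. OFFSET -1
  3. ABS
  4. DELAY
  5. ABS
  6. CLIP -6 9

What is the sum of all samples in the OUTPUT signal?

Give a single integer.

Input: [2, 6, -3, 0, 1]
Stage 1 (ABS): |2|=2, |6|=6, |-3|=3, |0|=0, |1|=1 -> [2, 6, 3, 0, 1]
Stage 2 (OFFSET -1): 2+-1=1, 6+-1=5, 3+-1=2, 0+-1=-1, 1+-1=0 -> [1, 5, 2, -1, 0]
Stage 3 (ABS): |1|=1, |5|=5, |2|=2, |-1|=1, |0|=0 -> [1, 5, 2, 1, 0]
Stage 4 (DELAY): [0, 1, 5, 2, 1] = [0, 1, 5, 2, 1] -> [0, 1, 5, 2, 1]
Stage 5 (ABS): |0|=0, |1|=1, |5|=5, |2|=2, |1|=1 -> [0, 1, 5, 2, 1]
Stage 6 (CLIP -6 9): clip(0,-6,9)=0, clip(1,-6,9)=1, clip(5,-6,9)=5, clip(2,-6,9)=2, clip(1,-6,9)=1 -> [0, 1, 5, 2, 1]
Output sum: 9

Answer: 9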